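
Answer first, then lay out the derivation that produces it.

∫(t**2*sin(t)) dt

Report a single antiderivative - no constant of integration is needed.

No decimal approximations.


The answer is -t**2*cos(t) + 2*t*sin(t) + 2*cos(t).
Step 1. Integrate ∫(t**2*sin(t)) dt by parts with u = t**2, dv = (sin(t)) dt, so v = -cos(t): now -t**2*cos(t) + ∫(2*t*cos(t)) dt.
Step 2. Integrate ∫(2*t*cos(t)) dt by parts with u = t, dv = (2*cos(t)) dt, so v = 2*sin(t): now -t**2*cos(t) + 2*t*sin(t) + ∫(-2*sin(t)) dt.
Step 3. Evaluate the standard form: now -t**2*cos(t) + 2*t*sin(t) + 2*cos(t).
Answer: -t**2*cos(t) + 2*t*sin(t) + 2*cos(t).


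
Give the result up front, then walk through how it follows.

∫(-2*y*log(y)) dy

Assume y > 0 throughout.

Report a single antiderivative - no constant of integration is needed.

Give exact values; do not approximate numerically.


The answer is -y**2*log(y) + y**2/2.
Step 1. Integrate ∫(-2*y*log(y)) dy by parts with u = log(y), dv = (-2*y) dy, so v = -y**2 [assuming y > 0]: now -y**2*log(y) + ∫(y) dy.
Step 2. Evaluate the standard form: now -y**2*log(y) + y**2/2.
Answer: -y**2*log(y) + y**2/2.


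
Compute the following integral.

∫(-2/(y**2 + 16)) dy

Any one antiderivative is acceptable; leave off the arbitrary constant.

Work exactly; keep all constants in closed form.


Answer: -atan(y/4)/2.


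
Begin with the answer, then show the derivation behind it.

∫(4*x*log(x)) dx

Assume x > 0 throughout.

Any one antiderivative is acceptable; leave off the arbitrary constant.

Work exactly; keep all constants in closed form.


The answer is 2*x**2*log(x) - x**2.
Step 1. Integrate ∫(4*x*log(x)) dx by parts with u = log(x), dv = (4*x) dx, so v = 2*x**2 [assuming x > 0]: now 2*x**2*log(x) + ∫(-2*x) dx.
Step 2. Evaluate the standard form: now 2*x**2*log(x) - x**2.
Answer: 2*x**2*log(x) - x**2.


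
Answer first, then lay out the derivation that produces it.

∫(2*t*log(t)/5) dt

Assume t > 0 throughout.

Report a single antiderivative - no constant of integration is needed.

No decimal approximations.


The answer is t**2*log(t)/5 - t**2/10.
Step 1. Integrate ∫(2*t*log(t)/5) dt by parts with u = log(t), dv = (2*t/5) dt, so v = t**2/5 [assuming t > 0]: now t**2*log(t)/5 + ∫(-t/5) dt.
Step 2. Evaluate the standard form: now t**2*log(t)/5 - t**2/10.
Answer: t**2*log(t)/5 - t**2/10.


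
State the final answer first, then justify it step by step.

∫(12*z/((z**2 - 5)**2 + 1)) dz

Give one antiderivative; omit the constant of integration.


The answer is 6*atan(z**2 - 5).
Step 1. Substitute u = z**2 - 5, turning ∫(12*z/((z**2 - 5)**2 + 1)) dz into ∫(6/(u**2 + 1)) du: now ∫(6/(u**2 + 1)) du.
Step 2. Evaluate the standard form: now 6*atan(u).
Step 3. Substitute back u = z**2 - 5: now 6*atan(z**2 - 5).
Answer: 6*atan(z**2 - 5).


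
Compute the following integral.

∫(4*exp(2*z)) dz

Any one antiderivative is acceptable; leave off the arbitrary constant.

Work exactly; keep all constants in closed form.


Answer: 2*exp(2*z).


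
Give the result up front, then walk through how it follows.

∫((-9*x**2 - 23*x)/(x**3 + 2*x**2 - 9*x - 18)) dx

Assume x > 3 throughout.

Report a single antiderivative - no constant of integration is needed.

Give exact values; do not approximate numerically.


The answer is -5*log(x - 3) - 2*log(x + 2) - 2*log(x + 3).
Step 1. Decompose ∫((-9*x**2 - 23*x)/(x**3 + 2*x**2 - 9*x - 18)) dx by partial fractions, (-9*x**2 - 23*x)/(x**3 + 2*x**2 - 9*x - 18) = -2/(x + 3) - 2/(x + 2) - 5/(x - 3): now ∫(-5/(x - 3)) dx + ∫(-2/(x + 2)) dx + ∫(-2/(x + 3)) dx.
Step 2. Evaluate the standard form [assuming x > -2]: now -2*log(x + 2) + ∫(-5/(x - 3)) dx + ∫(-2/(x + 3)) dx.
Step 3. Evaluate the standard form [assuming x > -3]: now -2*log(x + 2) - 2*log(x + 3) + ∫(-5/(x - 3)) dx.
Step 4. Evaluate the standard form [assuming x > 3]: now -5*log(x - 3) - 2*log(x + 2) - 2*log(x + 3).
Answer: -5*log(x - 3) - 2*log(x + 2) - 2*log(x + 3).


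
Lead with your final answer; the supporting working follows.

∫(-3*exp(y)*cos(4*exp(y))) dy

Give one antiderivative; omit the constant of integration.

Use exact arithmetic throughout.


The answer is -3*sin(4*exp(y))/4.
Step 1. Substitute u = exp(y), turning ∫(-3*exp(y)*cos(4*exp(y))) dy into ∫(-3*cos(4*u)) du: now ∫(-3*cos(4*u)) du.
Step 2. Evaluate the standard form: now -3*sin(4*u)/4.
Step 3. Substitute back u = exp(y): now -3*sin(4*exp(y))/4.
Answer: -3*sin(4*exp(y))/4.


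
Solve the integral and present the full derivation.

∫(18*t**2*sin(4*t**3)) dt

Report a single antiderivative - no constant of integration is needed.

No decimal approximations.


Step 1. Substitute u = t**3, turning ∫(18*t**2*sin(4*t**3)) dt into ∫(6*sin(4*u)) du: now ∫(6*sin(4*u)) du.
Step 2. Evaluate the standard form: now -3*cos(4*u)/2.
Step 3. Substitute back u = t**3: now -3*cos(4*t**3)/2.
Answer: -3*cos(4*t**3)/2.


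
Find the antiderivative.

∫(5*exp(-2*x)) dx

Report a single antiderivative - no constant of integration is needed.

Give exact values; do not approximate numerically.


Answer: -5*exp(-2*x)/2.


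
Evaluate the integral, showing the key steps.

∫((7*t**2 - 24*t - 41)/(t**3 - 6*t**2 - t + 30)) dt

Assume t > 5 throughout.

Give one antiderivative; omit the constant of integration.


Step 1. Decompose ∫((7*t**2 - 24*t - 41)/(t**3 - 6*t**2 - t + 30)) dt by partial fractions, (7*t**2 - 24*t - 41)/(t**3 - 6*t**2 - t + 30) = 1/(t + 2) + 5/(t - 3) + 1/(t - 5): now ∫(1/(t - 5)) dt + ∫(5/(t - 3)) dt + ∫(1/(t + 2)) dt.
Step 2. Evaluate the standard form [assuming t > -2]: now log(t + 2) + ∫(1/(t - 5)) dt + ∫(5/(t - 3)) dt.
Step 3. Evaluate the standard form [assuming t > 3]: now 5*log(t - 3) + log(t + 2) + ∫(1/(t - 5)) dt.
Step 4. Evaluate the standard form [assuming t > 5]: now log(t - 5) + 5*log(t - 3) + log(t + 2).
Answer: log(t - 5) + 5*log(t - 3) + log(t + 2).


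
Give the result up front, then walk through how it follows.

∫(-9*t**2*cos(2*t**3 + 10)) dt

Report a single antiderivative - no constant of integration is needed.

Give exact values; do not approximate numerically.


The answer is -3*sin(2*t**3 + 10)/2.
Step 1. Substitute u = t**3 + 5, turning ∫(-9*t**2*cos(2*t**3 + 10)) dt into ∫(-3*cos(2*u)) du: now ∫(-3*cos(2*u)) du.
Step 2. Evaluate the standard form: now -3*sin(2*u)/2.
Step 3. Substitute back u = t**3 + 5: now -3*sin(2*t**3 + 10)/2.
Answer: -3*sin(2*t**3 + 10)/2.


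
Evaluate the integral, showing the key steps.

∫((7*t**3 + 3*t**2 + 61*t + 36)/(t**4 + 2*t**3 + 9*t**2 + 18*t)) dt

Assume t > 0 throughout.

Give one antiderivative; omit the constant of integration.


Step 1. Decompose ∫((7*t**3 + 3*t**2 + 61*t + 36)/(t**4 + 2*t**3 + 9*t**2 + 18*t)) dt by partial fractions, (7*t**3 + 3*t**2 + 61*t + 36)/(t**4 + 2*t**3 + 9*t**2 + 18*t) = -1/(t**2 + 9) + 5/(t + 2) + 2/t: now ∫(2/t) dt + ∫(5/(t + 2)) dt + ∫(-1/(t**2 + 9)) dt.
Step 2. Evaluate the standard form [assuming t > 0]: now 2*log(t) + ∫(5/(t + 2)) dt + ∫(-1/(t**2 + 9)) dt.
Step 3. Evaluate the standard form [assuming t > -2]: now 2*log(t) + 5*log(t + 2) + ∫(-1/(t**2 + 9)) dt.
Step 4. Evaluate the standard form: now 2*log(t) + 5*log(t + 2) - atan(t/3)/3.
Answer: 2*log(t) + 5*log(t + 2) - atan(t/3)/3.


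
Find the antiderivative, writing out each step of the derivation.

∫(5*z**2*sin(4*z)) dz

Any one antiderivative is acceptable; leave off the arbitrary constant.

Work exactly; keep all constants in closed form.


Step 1. Integrate ∫(5*z**2*sin(4*z)) dz by parts with u = z**2, dv = (5*sin(4*z)) dz, so v = -5*cos(4*z)/4: now -5*z**2*cos(4*z)/4 + ∫(5*z*cos(4*z)/2) dz.
Step 2. Integrate ∫(5*z*cos(4*z)/2) dz by parts with u = z, dv = (5*cos(4*z)/2) dz, so v = 5*sin(4*z)/8: now -5*z**2*cos(4*z)/4 + 5*z*sin(4*z)/8 + ∫(-5*sin(4*z)/8) dz.
Step 3. Evaluate the standard form: now -5*z**2*cos(4*z)/4 + 5*z*sin(4*z)/8 + 5*cos(4*z)/32.
Answer: -5*z**2*cos(4*z)/4 + 5*z*sin(4*z)/8 + 5*cos(4*z)/32.


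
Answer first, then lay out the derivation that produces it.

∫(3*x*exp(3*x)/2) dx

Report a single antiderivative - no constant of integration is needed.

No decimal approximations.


The answer is x*exp(3*x)/2 - exp(3*x)/6.
Step 1. Integrate ∫(3*x*exp(3*x)/2) dx by parts with u = x, dv = (3*exp(3*x)/2) dx, so v = exp(3*x)/2: now x*exp(3*x)/2 + ∫(-exp(3*x)/2) dx.
Step 2. Evaluate the standard form: now x*exp(3*x)/2 - exp(3*x)/6.
Answer: x*exp(3*x)/2 - exp(3*x)/6.


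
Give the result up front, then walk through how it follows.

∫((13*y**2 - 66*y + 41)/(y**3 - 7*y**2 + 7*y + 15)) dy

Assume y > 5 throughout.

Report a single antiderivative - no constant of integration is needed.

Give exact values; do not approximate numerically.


The answer is 3*log(y - 5) + 5*log(y - 3) + 5*log(y + 1).
Step 1. Decompose ∫((13*y**2 - 66*y + 41)/(y**3 - 7*y**2 + 7*y + 15)) dy by partial fractions, (13*y**2 - 66*y + 41)/(y**3 - 7*y**2 + 7*y + 15) = 5/(y + 1) + 5/(y - 3) + 3/(y - 5): now ∫(3/(y - 5)) dy + ∫(5/(y - 3)) dy + ∫(5/(y + 1)) dy.
Step 2. Evaluate the standard form [assuming y > 5]: now 3*log(y - 5) + ∫(5/(y - 3)) dy + ∫(5/(y + 1)) dy.
Step 3. Evaluate the standard form [assuming y > -1]: now 3*log(y - 5) + 5*log(y + 1) + ∫(5/(y - 3)) dy.
Step 4. Evaluate the standard form [assuming y > 3]: now 3*log(y - 5) + 5*log(y - 3) + 5*log(y + 1).
Answer: 3*log(y - 5) + 5*log(y - 3) + 5*log(y + 1).


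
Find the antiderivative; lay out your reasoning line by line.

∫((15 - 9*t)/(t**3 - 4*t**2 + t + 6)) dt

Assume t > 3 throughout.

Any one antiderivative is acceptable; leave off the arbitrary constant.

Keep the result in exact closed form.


Step 1. Decompose ∫((15 - 9*t)/(t**3 - 4*t**2 + t + 6)) dt by partial fractions, (15 - 9*t)/(t**3 - 4*t**2 + t + 6) = 2/(t + 1) + 1/(t - 2) - 3/(t - 3): now ∫(-3/(t - 3)) dt + ∫(1/(t - 2)) dt + ∫(2/(t + 1)) dt.
Step 2. Evaluate the standard form [assuming t > 2]: now log(t - 2) + ∫(-3/(t - 3)) dt + ∫(2/(t + 1)) dt.
Step 3. Evaluate the standard form [assuming t > 3]: now -3*log(t - 3) + log(t - 2) + ∫(2/(t + 1)) dt.
Step 4. Evaluate the standard form [assuming t > -1]: now -3*log(t - 3) + log(t - 2) + 2*log(t + 1).
Answer: -3*log(t - 3) + log(t - 2) + 2*log(t + 1).


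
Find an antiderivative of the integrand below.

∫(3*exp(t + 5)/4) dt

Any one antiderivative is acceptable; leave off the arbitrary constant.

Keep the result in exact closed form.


Answer: 3*exp(t + 5)/4.


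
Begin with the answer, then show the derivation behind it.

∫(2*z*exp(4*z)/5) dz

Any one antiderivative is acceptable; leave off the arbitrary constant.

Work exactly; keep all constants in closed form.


The answer is z*exp(4*z)/10 - exp(4*z)/40.
Step 1. Integrate ∫(2*z*exp(4*z)/5) dz by parts with u = z, dv = (2*exp(4*z)/5) dz, so v = exp(4*z)/10: now z*exp(4*z)/10 + ∫(-exp(4*z)/10) dz.
Step 2. Evaluate the standard form: now z*exp(4*z)/10 - exp(4*z)/40.
Answer: z*exp(4*z)/10 - exp(4*z)/40.


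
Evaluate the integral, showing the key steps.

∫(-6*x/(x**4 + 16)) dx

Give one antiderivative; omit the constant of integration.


Step 1. Substitute u = x**2, turning ∫(-6*x/(x**4 + 16)) dx into ∫(-3/(u**2 + 16)) du: now ∫(-3/(u**2 + 16)) du.
Step 2. Evaluate the standard form: now -3*atan(u/4)/4.
Step 3. Substitute back u = x**2: now -3*atan(x**2/4)/4.
Answer: -3*atan(x**2/4)/4.


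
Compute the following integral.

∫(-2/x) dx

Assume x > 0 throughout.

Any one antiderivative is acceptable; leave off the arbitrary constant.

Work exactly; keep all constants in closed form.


Answer: -2*log(x).


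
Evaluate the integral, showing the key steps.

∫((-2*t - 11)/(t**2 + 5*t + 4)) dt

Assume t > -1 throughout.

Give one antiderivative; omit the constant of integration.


Step 1. Decompose ∫((-2*t - 11)/(t**2 + 5*t + 4)) dt by partial fractions, (-2*t - 11)/(t**2 + 5*t + 4) = 1/(t + 4) - 3/(t + 1): now ∫(-3/(t + 1)) dt + ∫(1/(t + 4)) dt.
Step 2. Evaluate the standard form [assuming t > -4]: now log(t + 4) + ∫(-3/(t + 1)) dt.
Step 3. Evaluate the standard form [assuming t > -1]: now -3*log(t + 1) + log(t + 4).
Answer: -3*log(t + 1) + log(t + 4).


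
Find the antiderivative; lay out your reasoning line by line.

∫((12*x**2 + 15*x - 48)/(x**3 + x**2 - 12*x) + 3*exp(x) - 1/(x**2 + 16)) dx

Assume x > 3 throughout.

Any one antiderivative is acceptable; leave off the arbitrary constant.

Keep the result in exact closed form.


Step 1. Rewrite: now ∫((12*x**2 + 15*x - 48)/(x**3 + x**2 - 12*x)) dx + ∫(-1/(x**2 + 16)) dx + ∫(3*exp(x)) dx.
Step 2. Evaluate the standard form: now -atan(x/4)/4 + ∫((12*x**2 + 15*x - 48)/(x**3 + x**2 - 12*x)) dx + ∫(3*exp(x)) dx.
Step 3. Decompose ∫((12*x**2 + 15*x - 48)/(x**3 + x**2 - 12*x)) dx by partial fractions, (12*x**2 + 15*x - 48)/(x**3 + x**2 - 12*x) = 3/(x + 4) + 5/(x - 3) + 4/x: now -atan(x/4)/4 + ∫(4/x) dx + ∫(5/(x - 3)) dx + ∫(3/(x + 4)) dx + ∫(3*exp(x)) dx.
Step 4. Evaluate the standard form [assuming x > 3]: now 5*log(x - 3) - atan(x/4)/4 + ∫(4/x) dx + ∫(3/(x + 4)) dx + ∫(3*exp(x)) dx.
Step 5. Evaluate the standard form [assuming x > -4]: now 5*log(x - 3) + 3*log(x + 4) - atan(x/4)/4 + ∫(4/x) dx + ∫(3*exp(x)) dx.
Step 6. Evaluate the standard form [assuming x > 0]: now 4*log(x) + 5*log(x - 3) + 3*log(x + 4) - atan(x/4)/4 + ∫(3*exp(x)) dx.
Step 7. Evaluate the standard form: now 3*exp(x) + 4*log(x) + 5*log(x - 3) + 3*log(x + 4) - atan(x/4)/4.
Answer: 3*exp(x) + 4*log(x) + 5*log(x - 3) + 3*log(x + 4) - atan(x/4)/4.


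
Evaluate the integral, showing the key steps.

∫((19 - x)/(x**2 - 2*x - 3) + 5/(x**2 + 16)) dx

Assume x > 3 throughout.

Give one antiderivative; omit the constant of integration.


Step 1. Rewrite: now ∫((19 - x)/(x**2 - 2*x - 3)) dx + ∫(5/(x**2 + 16)) dx.
Step 2. Decompose ∫((19 - x)/(x**2 - 2*x - 3)) dx by partial fractions, (19 - x)/(x**2 - 2*x - 3) = -5/(x + 1) + 4/(x - 3): now ∫(4/(x - 3)) dx + ∫(-5/(x + 1)) dx + ∫(5/(x**2 + 16)) dx.
Step 3. Evaluate the standard form [assuming x > 3]: now 4*log(x - 3) + ∫(-5/(x + 1)) dx + ∫(5/(x**2 + 16)) dx.
Step 4. Evaluate the standard form [assuming x > -1]: now 4*log(x - 3) - 5*log(x + 1) + ∫(5/(x**2 + 16)) dx.
Step 5. Evaluate the standard form: now 4*log(x - 3) - 5*log(x + 1) + 5*atan(x/4)/4.
Answer: 4*log(x - 3) - 5*log(x + 1) + 5*atan(x/4)/4.


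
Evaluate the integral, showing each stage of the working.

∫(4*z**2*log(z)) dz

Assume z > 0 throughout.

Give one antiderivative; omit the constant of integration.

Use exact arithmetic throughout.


Step 1. Integrate ∫(4*z**2*log(z)) dz by parts with u = log(z), dv = (4*z**2) dz, so v = 4*z**3/3 [assuming z > 0]: now 4*z**3*log(z)/3 + ∫(-4*z**2/3) dz.
Step 2. Evaluate the standard form: now 4*z**3*log(z)/3 - 4*z**3/9.
Answer: 4*z**3*log(z)/3 - 4*z**3/9.


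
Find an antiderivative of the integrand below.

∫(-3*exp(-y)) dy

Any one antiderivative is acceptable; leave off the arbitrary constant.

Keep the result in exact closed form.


Answer: 3*exp(-y).


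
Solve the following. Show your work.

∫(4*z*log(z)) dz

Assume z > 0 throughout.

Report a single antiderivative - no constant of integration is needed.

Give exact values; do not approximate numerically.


Step 1. Integrate ∫(4*z*log(z)) dz by parts with u = log(z), dv = (4*z) dz, so v = 2*z**2 [assuming z > 0]: now 2*z**2*log(z) + ∫(-2*z) dz.
Step 2. Evaluate the standard form: now 2*z**2*log(z) - z**2.
Answer: 2*z**2*log(z) - z**2.


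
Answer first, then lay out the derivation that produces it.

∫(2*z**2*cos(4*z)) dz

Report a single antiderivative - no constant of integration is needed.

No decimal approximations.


The answer is z**2*sin(4*z)/2 + z*cos(4*z)/4 - sin(4*z)/16.
Step 1. Integrate ∫(2*z**2*cos(4*z)) dz by parts with u = z**2, dv = (2*cos(4*z)) dz, so v = sin(4*z)/2: now z**2*sin(4*z)/2 + ∫(-z*sin(4*z)) dz.
Step 2. Integrate ∫(-z*sin(4*z)) dz by parts with u = z, dv = (-sin(4*z)) dz, so v = cos(4*z)/4: now z**2*sin(4*z)/2 + z*cos(4*z)/4 + ∫(-cos(4*z)/4) dz.
Step 3. Evaluate the standard form: now z**2*sin(4*z)/2 + z*cos(4*z)/4 - sin(4*z)/16.
Answer: z**2*sin(4*z)/2 + z*cos(4*z)/4 - sin(4*z)/16.


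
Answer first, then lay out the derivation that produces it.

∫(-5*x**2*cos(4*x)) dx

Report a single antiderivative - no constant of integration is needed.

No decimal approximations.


The answer is -5*x**2*sin(4*x)/4 - 5*x*cos(4*x)/8 + 5*sin(4*x)/32.
Step 1. Integrate ∫(-5*x**2*cos(4*x)) dx by parts with u = x**2, dv = (-5*cos(4*x)) dx, so v = -5*sin(4*x)/4: now -5*x**2*sin(4*x)/4 + ∫(5*x*sin(4*x)/2) dx.
Step 2. Integrate ∫(5*x*sin(4*x)/2) dx by parts with u = x, dv = (5*sin(4*x)/2) dx, so v = -5*cos(4*x)/8: now -5*x**2*sin(4*x)/4 - 5*x*cos(4*x)/8 + ∫(5*cos(4*x)/8) dx.
Step 3. Evaluate the standard form: now -5*x**2*sin(4*x)/4 - 5*x*cos(4*x)/8 + 5*sin(4*x)/32.
Answer: -5*x**2*sin(4*x)/4 - 5*x*cos(4*x)/8 + 5*sin(4*x)/32.


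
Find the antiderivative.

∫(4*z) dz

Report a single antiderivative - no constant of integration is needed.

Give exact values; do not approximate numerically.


Answer: 2*z**2.


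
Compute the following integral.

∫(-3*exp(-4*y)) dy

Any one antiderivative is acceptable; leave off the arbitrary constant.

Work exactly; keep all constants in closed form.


Answer: 3*exp(-4*y)/4.


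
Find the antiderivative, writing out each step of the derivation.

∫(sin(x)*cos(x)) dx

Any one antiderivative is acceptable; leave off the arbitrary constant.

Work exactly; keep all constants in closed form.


Step 1. Substitute u = sin(x), turning ∫(sin(x)*cos(x)) dx into ∫(u) du: now ∫(u) du.
Step 2. Evaluate the standard form: now u**2/2.
Step 3. Substitute back u = sin(x): now sin(x)**2/2.
Answer: sin(x)**2/2.


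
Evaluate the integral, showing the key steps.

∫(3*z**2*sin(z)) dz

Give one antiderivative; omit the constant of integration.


Step 1. Integrate ∫(3*z**2*sin(z)) dz by parts with u = z**2, dv = (3*sin(z)) dz, so v = -3*cos(z): now -3*z**2*cos(z) + ∫(6*z*cos(z)) dz.
Step 2. Integrate ∫(6*z*cos(z)) dz by parts with u = z, dv = (6*cos(z)) dz, so v = 6*sin(z): now -3*z**2*cos(z) + 6*z*sin(z) + ∫(-6*sin(z)) dz.
Step 3. Evaluate the standard form: now -3*z**2*cos(z) + 6*z*sin(z) + 6*cos(z).
Answer: -3*z**2*cos(z) + 6*z*sin(z) + 6*cos(z).


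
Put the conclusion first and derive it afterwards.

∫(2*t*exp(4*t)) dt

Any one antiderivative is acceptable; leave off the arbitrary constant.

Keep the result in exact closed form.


The answer is t*exp(4*t)/2 - exp(4*t)/8.
Step 1. Integrate ∫(2*t*exp(4*t)) dt by parts with u = t, dv = (2*exp(4*t)) dt, so v = exp(4*t)/2: now t*exp(4*t)/2 + ∫(-exp(4*t)/2) dt.
Step 2. Evaluate the standard form: now t*exp(4*t)/2 - exp(4*t)/8.
Answer: t*exp(4*t)/2 - exp(4*t)/8.


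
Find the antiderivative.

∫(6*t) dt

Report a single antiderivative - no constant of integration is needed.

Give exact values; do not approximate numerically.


Answer: 3*t**2.


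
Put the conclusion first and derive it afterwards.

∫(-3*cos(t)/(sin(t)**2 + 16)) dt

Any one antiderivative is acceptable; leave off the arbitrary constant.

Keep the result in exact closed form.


The answer is -3*atan(sin(t)/4)/4.
Step 1. Substitute u = sin(t), turning ∫(-3*cos(t)/(sin(t)**2 + 16)) dt into ∫(-3/(u**2 + 16)) du: now ∫(-3/(u**2 + 16)) du.
Step 2. Evaluate the standard form: now -3*atan(u/4)/4.
Step 3. Substitute back u = sin(t): now -3*atan(sin(t)/4)/4.
Answer: -3*atan(sin(t)/4)/4.


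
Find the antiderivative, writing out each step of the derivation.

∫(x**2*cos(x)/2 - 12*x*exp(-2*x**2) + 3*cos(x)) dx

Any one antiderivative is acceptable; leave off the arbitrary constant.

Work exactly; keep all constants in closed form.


Step 1. Rewrite: now ∫(-12*x*exp(-2*x**2)) dx + ∫(x**2*cos(x)/2) dx + ∫(3*cos(x)) dx.
Step 2. Integrate ∫(x**2*cos(x)/2) dx by parts with u = x**2, dv = (cos(x)/2) dx, so v = sin(x)/2: now x**2*sin(x)/2 + ∫(-12*x*exp(-2*x**2)) dx + ∫(-x*sin(x)) dx + ∫(3*cos(x)) dx.
Step 3. Integrate ∫(-x*sin(x)) dx by parts with u = x, dv = (-sin(x)) dx, so v = cos(x): now x**2*sin(x)/2 + x*cos(x) + ∫(-12*x*exp(-2*x**2)) dx + ∫(-cos(x)) dx + ∫(3*cos(x)) dx.
Step 4. Evaluate the standard form: now x**2*sin(x)/2 + x*cos(x) - sin(x) + ∫(-12*x*exp(-2*x**2)) dx + ∫(3*cos(x)) dx.
Step 5. Evaluate the standard form: now x**2*sin(x)/2 + x*cos(x) + 2*sin(x) + ∫(-12*x*exp(-2*x**2)) dx.
Step 6. Substitute u = x**2, turning ∫(-12*x*exp(-2*x**2)) dx into ∫(-6*exp(-2*u)) du: now x**2*sin(x)/2 + x*cos(x) + 2*sin(x) + ∫(-6*exp(-2*u)) du.
Step 7. Evaluate the standard form: now x**2*sin(x)/2 + x*cos(x) + 2*sin(x) + 3*exp(-2*u).
Step 8. Substitute back u = x**2: now x**2*sin(x)/2 + x*cos(x) + 2*sin(x) + 3*exp(-2*x**2).
Answer: x**2*sin(x)/2 + x*cos(x) + 2*sin(x) + 3*exp(-2*x**2).


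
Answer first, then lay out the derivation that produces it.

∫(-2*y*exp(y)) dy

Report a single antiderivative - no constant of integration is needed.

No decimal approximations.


The answer is -2*y*exp(y) + 2*exp(y).
Step 1. Integrate ∫(-2*y*exp(y)) dy by parts with u = y, dv = (-2*exp(y)) dy, so v = -2*exp(y): now -2*y*exp(y) + ∫(2*exp(y)) dy.
Step 2. Evaluate the standard form: now -2*y*exp(y) + 2*exp(y).
Answer: -2*y*exp(y) + 2*exp(y).


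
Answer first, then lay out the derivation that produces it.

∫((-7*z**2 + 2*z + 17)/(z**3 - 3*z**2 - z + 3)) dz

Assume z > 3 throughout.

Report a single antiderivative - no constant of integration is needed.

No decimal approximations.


The answer is -5*log(z - 3) - 3*log(z - 1) + log(z + 1).
Step 1. Decompose ∫((-7*z**2 + 2*z + 17)/(z**3 - 3*z**2 - z + 3)) dz by partial fractions, (-7*z**2 + 2*z + 17)/(z**3 - 3*z**2 - z + 3) = 1/(z + 1) - 3/(z - 1) - 5/(z - 3): now ∫(-5/(z - 3)) dz + ∫(-3/(z - 1)) dz + ∫(1/(z + 1)) dz.
Step 2. Evaluate the standard form [assuming z > 1]: now -3*log(z - 1) + ∫(-5/(z - 3)) dz + ∫(1/(z + 1)) dz.
Step 3. Evaluate the standard form [assuming z > 3]: now -5*log(z - 3) - 3*log(z - 1) + ∫(1/(z + 1)) dz.
Step 4. Evaluate the standard form [assuming z > -1]: now -5*log(z - 3) - 3*log(z - 1) + log(z + 1).
Answer: -5*log(z - 3) - 3*log(z - 1) + log(z + 1).


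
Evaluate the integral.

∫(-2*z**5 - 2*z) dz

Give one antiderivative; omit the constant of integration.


Answer: -z**6/3 - z**2.


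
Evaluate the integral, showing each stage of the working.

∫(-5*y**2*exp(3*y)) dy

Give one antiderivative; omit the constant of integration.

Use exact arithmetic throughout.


Step 1. Integrate ∫(-5*y**2*exp(3*y)) dy by parts with u = y**2, dv = (-5*exp(3*y)) dy, so v = -5*exp(3*y)/3: now -5*y**2*exp(3*y)/3 + ∫(10*y*exp(3*y)/3) dy.
Step 2. Integrate ∫(10*y*exp(3*y)/3) dy by parts with u = y, dv = (10*exp(3*y)/3) dy, so v = 10*exp(3*y)/9: now -5*y**2*exp(3*y)/3 + 10*y*exp(3*y)/9 + ∫(-10*exp(3*y)/9) dy.
Step 3. Evaluate the standard form: now -5*y**2*exp(3*y)/3 + 10*y*exp(3*y)/9 - 10*exp(3*y)/27.
Answer: -5*y**2*exp(3*y)/3 + 10*y*exp(3*y)/9 - 10*exp(3*y)/27.


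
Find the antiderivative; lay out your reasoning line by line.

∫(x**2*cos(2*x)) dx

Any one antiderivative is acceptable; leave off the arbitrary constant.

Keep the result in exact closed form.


Step 1. Integrate ∫(x**2*cos(2*x)) dx by parts with u = x**2, dv = (cos(2*x)) dx, so v = sin(2*x)/2: now x**2*sin(2*x)/2 + ∫(-x*sin(2*x)) dx.
Step 2. Integrate ∫(-x*sin(2*x)) dx by parts with u = x, dv = (-sin(2*x)) dx, so v = cos(2*x)/2: now x**2*sin(2*x)/2 + x*cos(2*x)/2 + ∫(-cos(2*x)/2) dx.
Step 3. Evaluate the standard form: now x**2*sin(2*x)/2 + x*cos(2*x)/2 - sin(2*x)/4.
Answer: x**2*sin(2*x)/2 + x*cos(2*x)/2 - sin(2*x)/4.


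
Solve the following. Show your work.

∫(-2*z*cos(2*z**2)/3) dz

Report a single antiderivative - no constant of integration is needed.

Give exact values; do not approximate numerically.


Step 1. Substitute u = z**2, turning ∫(-2*z*cos(2*z**2)/3) dz into ∫(-cos(2*u)/3) du: now ∫(-cos(2*u)/3) du.
Step 2. Evaluate the standard form: now -sin(2*u)/6.
Step 3. Substitute back u = z**2: now -sin(2*z**2)/6.
Answer: -sin(2*z**2)/6.


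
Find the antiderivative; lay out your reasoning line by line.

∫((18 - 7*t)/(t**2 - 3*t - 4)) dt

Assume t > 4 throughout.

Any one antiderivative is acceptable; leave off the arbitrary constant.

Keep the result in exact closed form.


Step 1. Decompose ∫((18 - 7*t)/(t**2 - 3*t - 4)) dt by partial fractions, (18 - 7*t)/(t**2 - 3*t - 4) = -5/(t + 1) - 2/(t - 4): now ∫(-2/(t - 4)) dt + ∫(-5/(t + 1)) dt.
Step 2. Evaluate the standard form [assuming t > -1]: now -5*log(t + 1) + ∫(-2/(t - 4)) dt.
Step 3. Evaluate the standard form [assuming t > 4]: now -2*log(t - 4) - 5*log(t + 1).
Answer: -2*log(t - 4) - 5*log(t + 1).


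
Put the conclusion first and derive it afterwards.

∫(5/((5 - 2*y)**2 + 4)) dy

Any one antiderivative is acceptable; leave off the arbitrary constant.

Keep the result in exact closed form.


The answer is 5*atan(y - 5/2)/4.
Step 1. Substitute u = 5 - 2*y, turning ∫(5/((5 - 2*y)**2 + 4)) dy into ∫(-5/(2*(u**2 + 4))) du: now ∫(-5/(2*(u**2 + 4))) du.
Step 2. Evaluate the standard form: now -5*atan(u/2)/4.
Step 3. Substitute back u = 5 - 2*y: now 5*atan(y - 5/2)/4.
Answer: 5*atan(y - 5/2)/4.


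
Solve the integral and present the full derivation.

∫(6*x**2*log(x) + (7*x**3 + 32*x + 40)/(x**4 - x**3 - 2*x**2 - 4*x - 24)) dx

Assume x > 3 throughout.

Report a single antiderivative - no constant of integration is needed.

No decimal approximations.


Step 1. Rewrite: now ∫(6*x**2*log(x)) dx + ∫((7*x**3 + 32*x + 40)/(x**4 - x**3 - 2*x**2 - 4*x - 24)) dx.
Step 2. Integrate ∫(6*x**2*log(x)) dx by parts with u = log(x), dv = (6*x**2) dx, so v = 2*x**3 [assuming x > 0]: now 2*x**3*log(x) + ∫(-2*x**2) dx + ∫((7*x**3 + 32*x + 40)/(x**4 - x**3 - 2*x**2 - 4*x - 24)) dx.
Step 3. Evaluate the standard form: now 2*x**3*log(x) - 2*x**3/3 + ∫((7*x**3 + 32*x + 40)/(x**4 - x**3 - 2*x**2 - 4*x - 24)) dx.
Step 4. Decompose ∫((7*x**3 + 32*x + 40)/(x**4 - x**3 - 2*x**2 - 4*x - 24)) dx by partial fractions, (7*x**3 + 32*x + 40)/(x**4 - x**3 - 2*x**2 - 4*x - 24) = -4/(x**2 + 4) + 2/(x + 2) + 5/(x - 3): now 2*x**3*log(x) - 2*x**3/3 + ∫(5/(x - 3)) dx + ∫(2/(x + 2)) dx + ∫(-4/(x**2 + 4)) dx.
Step 5. Evaluate the standard form [assuming x > 3]: now 2*x**3*log(x) - 2*x**3/3 + 5*log(x - 3) + ∫(2/(x + 2)) dx + ∫(-4/(x**2 + 4)) dx.
Step 6. Evaluate the standard form [assuming x > -2]: now 2*x**3*log(x) - 2*x**3/3 + 5*log(x - 3) + 2*log(x + 2) + ∫(-4/(x**2 + 4)) dx.
Step 7. Evaluate the standard form: now 2*x**3*log(x) - 2*x**3/3 + 5*log(x - 3) + 2*log(x + 2) - 2*atan(x/2).
Answer: 2*x**3*log(x) - 2*x**3/3 + 5*log(x - 3) + 2*log(x + 2) - 2*atan(x/2).


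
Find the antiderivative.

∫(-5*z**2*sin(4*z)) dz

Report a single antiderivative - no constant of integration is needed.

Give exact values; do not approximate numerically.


Answer: 5*z**2*cos(4*z)/4 - 5*z*sin(4*z)/8 - 5*cos(4*z)/32.


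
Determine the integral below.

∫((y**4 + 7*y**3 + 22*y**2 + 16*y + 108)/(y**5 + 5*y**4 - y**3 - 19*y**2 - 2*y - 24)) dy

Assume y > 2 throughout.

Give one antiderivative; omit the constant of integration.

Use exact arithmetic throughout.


Answer: 2*log(y - 2) - 3*log(y + 3) + 2*log(y + 4) - 3*atan(y).


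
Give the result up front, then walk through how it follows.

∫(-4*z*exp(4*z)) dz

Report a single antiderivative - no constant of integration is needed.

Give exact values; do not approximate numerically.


The answer is -z*exp(4*z) + exp(4*z)/4.
Step 1. Integrate ∫(-4*z*exp(4*z)) dz by parts with u = z, dv = (-4*exp(4*z)) dz, so v = -exp(4*z): now -z*exp(4*z) + ∫(exp(4*z)) dz.
Step 2. Evaluate the standard form: now -z*exp(4*z) + exp(4*z)/4.
Answer: -z*exp(4*z) + exp(4*z)/4.


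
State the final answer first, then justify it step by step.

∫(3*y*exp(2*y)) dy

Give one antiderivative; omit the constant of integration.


The answer is 3*y*exp(2*y)/2 - 3*exp(2*y)/4.
Step 1. Integrate ∫(3*y*exp(2*y)) dy by parts with u = y, dv = (3*exp(2*y)) dy, so v = 3*exp(2*y)/2: now 3*y*exp(2*y)/2 + ∫(-3*exp(2*y)/2) dy.
Step 2. Evaluate the standard form: now 3*y*exp(2*y)/2 - 3*exp(2*y)/4.
Answer: 3*y*exp(2*y)/2 - 3*exp(2*y)/4.


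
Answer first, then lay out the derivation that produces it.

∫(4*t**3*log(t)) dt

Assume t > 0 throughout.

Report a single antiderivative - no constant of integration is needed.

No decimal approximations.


The answer is t**4*log(t) - t**4/4.
Step 1. Integrate ∫(4*t**3*log(t)) dt by parts with u = log(t), dv = (4*t**3) dt, so v = t**4 [assuming t > 0]: now t**4*log(t) + ∫(-t**3) dt.
Step 2. Evaluate the standard form: now t**4*log(t) - t**4/4.
Answer: t**4*log(t) - t**4/4.


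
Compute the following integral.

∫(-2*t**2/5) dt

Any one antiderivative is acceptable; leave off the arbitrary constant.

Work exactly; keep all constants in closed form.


Answer: -2*t**3/15.


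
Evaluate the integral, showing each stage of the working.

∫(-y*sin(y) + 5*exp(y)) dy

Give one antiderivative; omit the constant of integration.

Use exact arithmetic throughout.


Step 1. Rewrite: now ∫(-y*sin(y)) dy + ∫(5*exp(y)) dy.
Step 2. Evaluate the standard form: now 5*exp(y) + ∫(-y*sin(y)) dy.
Step 3. Integrate ∫(-y*sin(y)) dy by parts with u = y, dv = (-sin(y)) dy, so v = cos(y): now y*cos(y) + 5*exp(y) + ∫(-cos(y)) dy.
Step 4. Evaluate the standard form: now y*cos(y) + 5*exp(y) - sin(y).
Answer: y*cos(y) + 5*exp(y) - sin(y).


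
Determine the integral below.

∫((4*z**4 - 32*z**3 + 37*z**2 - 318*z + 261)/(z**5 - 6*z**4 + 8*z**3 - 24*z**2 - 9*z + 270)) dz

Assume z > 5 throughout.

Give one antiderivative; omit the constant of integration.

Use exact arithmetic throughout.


Answer: -4*log(z - 5) + 5*log(z - 3) + 3*log(z + 2) + atan(z/3).


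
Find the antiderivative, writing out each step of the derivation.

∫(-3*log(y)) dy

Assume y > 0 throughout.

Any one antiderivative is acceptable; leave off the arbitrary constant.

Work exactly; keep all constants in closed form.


Step 1. Integrate ∫(-3*log(y)) dy by parts with u = log(y), dv = (-3) dy, so v = -3*y [assuming y > 0]: now -3*y*log(y) + ∫(3) dy.
Step 2. Evaluate the standard form: now -3*y*log(y) + 3*y.
Answer: -3*y*log(y) + 3*y.


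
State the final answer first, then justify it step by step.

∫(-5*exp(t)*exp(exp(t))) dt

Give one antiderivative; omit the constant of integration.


The answer is -5*exp(exp(t)).
Step 1. Substitute u = exp(t), turning ∫(-5*exp(t)*exp(exp(t))) dt into ∫(-5*exp(u)) du: now ∫(-5*exp(u)) du.
Step 2. Evaluate the standard form: now -5*exp(u).
Step 3. Substitute back u = exp(t): now -5*exp(exp(t)).
Answer: -5*exp(exp(t)).


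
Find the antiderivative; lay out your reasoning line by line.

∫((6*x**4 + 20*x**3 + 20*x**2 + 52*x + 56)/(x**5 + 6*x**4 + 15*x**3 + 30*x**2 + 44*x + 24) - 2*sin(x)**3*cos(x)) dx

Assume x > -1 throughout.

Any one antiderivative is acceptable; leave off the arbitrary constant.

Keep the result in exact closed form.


Step 1. Rewrite: now ∫((6*x**4 + 20*x**3 + 20*x**2 + 52*x + 56)/(x**5 + 6*x**4 + 15*x**3 + 30*x**2 + 44*x + 24)) dx + ∫(-2*sin(x)**3*cos(x)) dx.
Step 2. Decompose ∫((6*x**4 + 20*x**3 + 20*x**2 + 52*x + 56)/(x**5 + 6*x**4 + 15*x**3 + 30*x**2 + 44*x + 24)) dx by partial fractions, (6*x**4 + 20*x**3 + 20*x**2 + 52*x + 56)/(x**5 + 6*x**4 + 15*x**3 + 30*x**2 + 44*x + 24) = -4/(x**2 + 4) + 1/(x + 3) + 4/(x + 2) + 1/(x + 1): now ∫(-2*sin(x)**3*cos(x)) dx + ∫(1/(x + 1)) dx + ∫(4/(x + 2)) dx + ∫(1/(x + 3)) dx + ∫(-4/(x**2 + 4)) dx.
Step 3. Evaluate the standard form [assuming x > -2]: now 4*log(x + 2) + ∫(-2*sin(x)**3*cos(x)) dx + ∫(1/(x + 1)) dx + ∫(1/(x + 3)) dx + ∫(-4/(x**2 + 4)) dx.
Step 4. Evaluate the standard form [assuming x > -3]: now 4*log(x + 2) + log(x + 3) + ∫(-2*sin(x)**3*cos(x)) dx + ∫(1/(x + 1)) dx + ∫(-4/(x**2 + 4)) dx.
Step 5. Evaluate the standard form [assuming x > -1]: now log(x + 1) + 4*log(x + 2) + log(x + 3) + ∫(-2*sin(x)**3*cos(x)) dx + ∫(-4/(x**2 + 4)) dx.
Step 6. Evaluate the standard form: now log(x + 1) + 4*log(x + 2) + log(x + 3) - 2*atan(x/2) + ∫(-2*sin(x)**3*cos(x)) dx.
Step 7. Substitute u = sin(x), turning ∫(-2*sin(x)**3*cos(x)) dx into ∫(-2*u**3) du: now log(x + 1) + 4*log(x + 2) + log(x + 3) - 2*atan(x/2) + ∫(-2*u**3) du.
Step 8. Evaluate the standard form: now -u**4/2 + log(x + 1) + 4*log(x + 2) + log(x + 3) - 2*atan(x/2).
Step 9. Substitute back u = sin(x): now log(x + 1) + 4*log(x + 2) + log(x + 3) - sin(x)**4/2 - 2*atan(x/2).
Answer: log(x + 1) + 4*log(x + 2) + log(x + 3) - sin(x)**4/2 - 2*atan(x/2).


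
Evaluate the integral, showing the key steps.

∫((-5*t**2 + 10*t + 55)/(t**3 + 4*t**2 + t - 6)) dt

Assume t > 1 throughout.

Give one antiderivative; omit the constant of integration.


Step 1. Decompose ∫((-5*t**2 + 10*t + 55)/(t**3 + 4*t**2 + t - 6)) dt by partial fractions, (-5*t**2 + 10*t + 55)/(t**3 + 4*t**2 + t - 6) = -5/(t + 3) - 5/(t + 2) + 5/(t - 1): now ∫(5/(t - 1)) dt + ∫(-5/(t + 2)) dt + ∫(-5/(t + 3)) dt.
Step 2. Evaluate the standard form [assuming t > -3]: now -5*log(t + 3) + ∫(5/(t - 1)) dt + ∫(-5/(t + 2)) dt.
Step 3. Evaluate the standard form [assuming t > -2]: now -5*log(t + 2) - 5*log(t + 3) + ∫(5/(t - 1)) dt.
Step 4. Evaluate the standard form [assuming t > 1]: now 5*log(t - 1) - 5*log(t + 2) - 5*log(t + 3).
Answer: 5*log(t - 1) - 5*log(t + 2) - 5*log(t + 3).


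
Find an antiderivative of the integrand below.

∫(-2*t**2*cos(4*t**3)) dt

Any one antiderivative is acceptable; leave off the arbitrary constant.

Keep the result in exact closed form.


Answer: -sin(4*t**3)/6.


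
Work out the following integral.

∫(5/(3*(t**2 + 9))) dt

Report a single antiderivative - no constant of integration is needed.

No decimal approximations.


Answer: 5*atan(t/3)/9.


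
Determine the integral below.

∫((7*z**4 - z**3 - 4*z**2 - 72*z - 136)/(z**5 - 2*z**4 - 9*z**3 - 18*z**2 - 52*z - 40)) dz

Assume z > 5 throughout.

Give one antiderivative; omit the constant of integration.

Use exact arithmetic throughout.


Answer: 3*log(z - 5) + 2*log(z + 1) + 2*log(z + 2) + 2*atan(z/2).


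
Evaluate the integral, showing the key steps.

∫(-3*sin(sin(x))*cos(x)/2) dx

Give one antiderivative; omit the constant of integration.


Step 1. Substitute u = sin(x), turning ∫(-3*sin(sin(x))*cos(x)/2) dx into ∫(-3*sin(u)/2) du: now ∫(-3*sin(u)/2) du.
Step 2. Evaluate the standard form: now 3*cos(u)/2.
Step 3. Substitute back u = sin(x): now 3*cos(sin(x))/2.
Answer: 3*cos(sin(x))/2.


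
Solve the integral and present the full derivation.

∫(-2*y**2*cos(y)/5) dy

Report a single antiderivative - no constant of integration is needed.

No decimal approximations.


Step 1. Integrate ∫(-2*y**2*cos(y)/5) dy by parts with u = y**2, dv = (-2*cos(y)/5) dy, so v = -2*sin(y)/5: now -2*y**2*sin(y)/5 + ∫(4*y*sin(y)/5) dy.
Step 2. Integrate ∫(4*y*sin(y)/5) dy by parts with u = y, dv = (4*sin(y)/5) dy, so v = -4*cos(y)/5: now -2*y**2*sin(y)/5 - 4*y*cos(y)/5 + ∫(4*cos(y)/5) dy.
Step 3. Evaluate the standard form: now -2*y**2*sin(y)/5 - 4*y*cos(y)/5 + 4*sin(y)/5.
Answer: -2*y**2*sin(y)/5 - 4*y*cos(y)/5 + 4*sin(y)/5.


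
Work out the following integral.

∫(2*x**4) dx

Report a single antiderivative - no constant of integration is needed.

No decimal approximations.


Answer: 2*x**5/5.


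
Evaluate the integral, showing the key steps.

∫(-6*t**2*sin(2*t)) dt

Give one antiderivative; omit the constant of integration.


Step 1. Integrate ∫(-6*t**2*sin(2*t)) dt by parts with u = t**2, dv = (-6*sin(2*t)) dt, so v = 3*cos(2*t): now 3*t**2*cos(2*t) + ∫(-6*t*cos(2*t)) dt.
Step 2. Integrate ∫(-6*t*cos(2*t)) dt by parts with u = t, dv = (-6*cos(2*t)) dt, so v = -3*sin(2*t): now 3*t**2*cos(2*t) - 3*t*sin(2*t) + ∫(3*sin(2*t)) dt.
Step 3. Evaluate the standard form: now 3*t**2*cos(2*t) - 3*t*sin(2*t) - 3*cos(2*t)/2.
Answer: 3*t**2*cos(2*t) - 3*t*sin(2*t) - 3*cos(2*t)/2.


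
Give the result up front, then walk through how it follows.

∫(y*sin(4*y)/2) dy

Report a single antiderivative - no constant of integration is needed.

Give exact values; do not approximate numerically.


The answer is -y*cos(4*y)/8 + sin(4*y)/32.
Step 1. Integrate ∫(y*sin(4*y)/2) dy by parts with u = y, dv = (sin(4*y)/2) dy, so v = -cos(4*y)/8: now -y*cos(4*y)/8 + ∫(cos(4*y)/8) dy.
Step 2. Evaluate the standard form: now -y*cos(4*y)/8 + sin(4*y)/32.
Answer: -y*cos(4*y)/8 + sin(4*y)/32.


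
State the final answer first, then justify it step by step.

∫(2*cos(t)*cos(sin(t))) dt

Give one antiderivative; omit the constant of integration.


The answer is 2*sin(sin(t)).
Step 1. Substitute u = sin(t), turning ∫(2*cos(t)*cos(sin(t))) dt into ∫(2*cos(u)) du: now ∫(2*cos(u)) du.
Step 2. Evaluate the standard form: now 2*sin(u).
Step 3. Substitute back u = sin(t): now 2*sin(sin(t)).
Answer: 2*sin(sin(t)).


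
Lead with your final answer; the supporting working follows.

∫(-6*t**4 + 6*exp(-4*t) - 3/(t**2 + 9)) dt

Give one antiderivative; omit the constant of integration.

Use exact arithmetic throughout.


The answer is -6*t**5/5 - atan(t/3) - 3*exp(-4*t)/2.
Step 1. Rewrite: now ∫(-6*t**4) dt + ∫(-3/(t**2 + 9)) dt + ∫(6*exp(-4*t)) dt.
Step 2. Evaluate the standard form: now -6*t**5/5 + ∫(-3/(t**2 + 9)) dt + ∫(6*exp(-4*t)) dt.
Step 3. Evaluate the standard form: now -6*t**5/5 - atan(t/3) + ∫(6*exp(-4*t)) dt.
Step 4. Evaluate the standard form: now -6*t**5/5 - atan(t/3) - 3*exp(-4*t)/2.
Answer: -6*t**5/5 - atan(t/3) - 3*exp(-4*t)/2.


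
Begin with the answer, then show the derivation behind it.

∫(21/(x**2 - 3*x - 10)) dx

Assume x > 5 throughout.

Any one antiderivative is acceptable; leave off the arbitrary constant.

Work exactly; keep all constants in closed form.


The answer is 3*log(x - 5) - 3*log(x + 2).
Step 1. Decompose ∫(21/(x**2 - 3*x - 10)) dx by partial fractions, 21/(x**2 - 3*x - 10) = -3/(x + 2) + 3/(x - 5): now ∫(3/(x - 5)) dx + ∫(-3/(x + 2)) dx.
Step 2. Evaluate the standard form [assuming x > 5]: now 3*log(x - 5) + ∫(-3/(x + 2)) dx.
Step 3. Evaluate the standard form [assuming x > -2]: now 3*log(x - 5) - 3*log(x + 2).
Answer: 3*log(x - 5) - 3*log(x + 2).


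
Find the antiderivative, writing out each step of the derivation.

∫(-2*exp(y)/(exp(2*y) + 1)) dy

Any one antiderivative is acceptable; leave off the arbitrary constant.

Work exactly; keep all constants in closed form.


Step 1. Substitute u = exp(y), turning ∫(-2*exp(y)/(exp(2*y) + 1)) dy into ∫(-2/(u**2 + 1)) du: now ∫(-2/(u**2 + 1)) du.
Step 2. Evaluate the standard form: now -2*atan(u).
Step 3. Substitute back u = exp(y): now -2*atan(exp(y)).
Answer: -2*atan(exp(y)).


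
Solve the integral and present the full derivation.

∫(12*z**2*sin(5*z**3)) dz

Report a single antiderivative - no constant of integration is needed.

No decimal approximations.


Step 1. Substitute u = z**3, turning ∫(12*z**2*sin(5*z**3)) dz into ∫(4*sin(5*u)) du: now ∫(4*sin(5*u)) du.
Step 2. Evaluate the standard form: now -4*cos(5*u)/5.
Step 3. Substitute back u = z**3: now -4*cos(5*z**3)/5.
Answer: -4*cos(5*z**3)/5.


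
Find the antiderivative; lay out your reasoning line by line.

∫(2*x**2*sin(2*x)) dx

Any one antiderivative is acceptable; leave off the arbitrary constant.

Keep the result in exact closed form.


Step 1. Integrate ∫(2*x**2*sin(2*x)) dx by parts with u = x**2, dv = (2*sin(2*x)) dx, so v = -cos(2*x): now -x**2*cos(2*x) + ∫(2*x*cos(2*x)) dx.
Step 2. Integrate ∫(2*x*cos(2*x)) dx by parts with u = x, dv = (2*cos(2*x)) dx, so v = sin(2*x): now -x**2*cos(2*x) + x*sin(2*x) + ∫(-sin(2*x)) dx.
Step 3. Evaluate the standard form: now -x**2*cos(2*x) + x*sin(2*x) + cos(2*x)/2.
Answer: -x**2*cos(2*x) + x*sin(2*x) + cos(2*x)/2.


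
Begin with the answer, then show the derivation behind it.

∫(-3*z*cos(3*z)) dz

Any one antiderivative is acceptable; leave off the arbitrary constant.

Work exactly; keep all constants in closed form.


The answer is -z*sin(3*z) - cos(3*z)/3.
Step 1. Integrate ∫(-3*z*cos(3*z)) dz by parts with u = z, dv = (-3*cos(3*z)) dz, so v = -sin(3*z): now -z*sin(3*z) + ∫(sin(3*z)) dz.
Step 2. Evaluate the standard form: now -z*sin(3*z) - cos(3*z)/3.
Answer: -z*sin(3*z) - cos(3*z)/3.
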